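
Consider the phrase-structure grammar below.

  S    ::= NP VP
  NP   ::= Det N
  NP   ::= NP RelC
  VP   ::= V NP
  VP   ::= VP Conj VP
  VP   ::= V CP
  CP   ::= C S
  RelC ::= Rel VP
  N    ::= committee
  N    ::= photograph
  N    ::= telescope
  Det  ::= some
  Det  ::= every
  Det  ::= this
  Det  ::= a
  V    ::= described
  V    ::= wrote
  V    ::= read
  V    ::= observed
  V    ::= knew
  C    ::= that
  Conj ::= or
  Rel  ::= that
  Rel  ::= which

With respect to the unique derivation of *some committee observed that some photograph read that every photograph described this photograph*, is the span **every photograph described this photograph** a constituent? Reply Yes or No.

[S [NP [Det some] [N committee]] [VP [V observed] [CP [C that] [S [NP [Det some] [N photograph]] [VP [V read] [CP [C that] [S [NP [Det every] [N photograph]] [VP [V described] [NP [Det this] [N photograph]]]]]]]]]]
The words 'every photograph described this photograph' are exhaustively dominated by a single S node (built by S → NP VP), so they form a constituent.

Yes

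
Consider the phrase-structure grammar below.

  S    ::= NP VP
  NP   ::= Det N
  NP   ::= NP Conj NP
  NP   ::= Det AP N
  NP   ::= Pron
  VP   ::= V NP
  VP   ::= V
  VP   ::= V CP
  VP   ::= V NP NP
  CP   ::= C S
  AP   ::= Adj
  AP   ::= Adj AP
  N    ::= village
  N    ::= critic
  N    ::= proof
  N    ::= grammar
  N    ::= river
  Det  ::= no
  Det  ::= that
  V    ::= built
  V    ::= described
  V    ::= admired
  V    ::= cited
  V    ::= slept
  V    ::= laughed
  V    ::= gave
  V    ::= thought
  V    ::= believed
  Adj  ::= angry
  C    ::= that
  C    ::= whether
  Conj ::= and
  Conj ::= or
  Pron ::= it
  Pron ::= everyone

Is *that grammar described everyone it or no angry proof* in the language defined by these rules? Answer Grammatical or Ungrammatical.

S
  NP
    Det: that
    N: grammar
  VP
    V: described
    NP
      Pron: everyone
    NP
      NP
        Pron: it
      Conj: or
      NP
        Det: no
        AP
          Adj: angry
        N: proof
Every word is introduced by a lexical rule and the phrasal rules combine the resulting categories into a single S.

Grammatical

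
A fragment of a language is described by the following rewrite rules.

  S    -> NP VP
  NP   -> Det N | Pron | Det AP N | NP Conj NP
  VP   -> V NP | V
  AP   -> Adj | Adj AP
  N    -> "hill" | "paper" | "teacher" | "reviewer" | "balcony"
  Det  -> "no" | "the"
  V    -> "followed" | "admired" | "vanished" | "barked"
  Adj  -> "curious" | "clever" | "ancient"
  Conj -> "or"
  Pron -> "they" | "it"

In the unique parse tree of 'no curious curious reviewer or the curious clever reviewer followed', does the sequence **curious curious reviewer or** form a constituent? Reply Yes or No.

No

[S [NP [NP [Det no] [AP [Adj curious] [AP [Adj curious]]] [N reviewer]] [Conj or] [NP [Det the] [AP [Adj curious] [AP [Adj clever]]] [N reviewer]]] [VP [V followed]]]
The smallest constituent containing 'curious curious reviewer or' is the NP spanning 'no curious curious reviewer or the curious clever reviewer'; no single node in the tree dominates exactly the given words.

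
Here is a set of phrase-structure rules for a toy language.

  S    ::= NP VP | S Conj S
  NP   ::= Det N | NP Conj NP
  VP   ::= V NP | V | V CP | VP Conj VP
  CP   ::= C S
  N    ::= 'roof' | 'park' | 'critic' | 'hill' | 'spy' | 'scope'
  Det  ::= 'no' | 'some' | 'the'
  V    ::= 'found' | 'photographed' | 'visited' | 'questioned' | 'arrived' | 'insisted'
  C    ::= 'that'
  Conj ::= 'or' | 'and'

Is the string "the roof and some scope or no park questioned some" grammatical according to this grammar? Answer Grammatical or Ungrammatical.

For S → NP VP, every NP-prefix leaves a non-VP remainder: after 'the roof' the remainder is not a VP; after 'the roof and some scope' the remainder is not a VP; after 'the roof and some scope or no park' the remainder is not a VP. The alternative S rule S → S Conj S likewise has no satisfying split.

Ungrammatical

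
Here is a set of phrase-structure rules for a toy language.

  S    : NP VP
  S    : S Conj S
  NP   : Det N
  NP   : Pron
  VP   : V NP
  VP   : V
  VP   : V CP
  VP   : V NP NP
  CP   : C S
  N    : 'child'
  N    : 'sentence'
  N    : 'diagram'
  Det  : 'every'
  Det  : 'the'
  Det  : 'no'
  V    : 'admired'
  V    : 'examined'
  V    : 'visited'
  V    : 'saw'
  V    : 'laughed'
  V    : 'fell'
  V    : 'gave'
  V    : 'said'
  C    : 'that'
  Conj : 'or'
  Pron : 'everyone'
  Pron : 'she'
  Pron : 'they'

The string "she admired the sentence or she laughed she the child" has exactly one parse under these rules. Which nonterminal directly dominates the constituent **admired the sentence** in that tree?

[S [S [NP [Pron she]] [VP [V admired] [NP [Det the] [N sentence]]]] [Conj or] [S [NP [Pron she]] [VP [V laughed] [NP [Pron she]] [NP [Det the] [N child]]]]]
The span 'admired the sentence' is the VP node built by VP → V NP.
Its mother is the S built by S → NP VP.

S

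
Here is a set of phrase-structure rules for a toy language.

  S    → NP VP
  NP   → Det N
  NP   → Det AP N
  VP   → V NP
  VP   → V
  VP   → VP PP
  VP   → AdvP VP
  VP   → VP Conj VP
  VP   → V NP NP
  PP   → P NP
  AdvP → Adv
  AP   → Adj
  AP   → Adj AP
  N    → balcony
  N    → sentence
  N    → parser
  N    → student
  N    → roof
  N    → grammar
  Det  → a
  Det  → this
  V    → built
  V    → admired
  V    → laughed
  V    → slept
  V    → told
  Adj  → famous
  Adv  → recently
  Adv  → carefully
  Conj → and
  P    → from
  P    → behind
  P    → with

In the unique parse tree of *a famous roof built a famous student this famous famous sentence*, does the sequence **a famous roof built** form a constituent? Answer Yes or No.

[S [NP [Det a] [AP [Adj famous]] [N roof]] [VP [V built] [NP [Det a] [AP [Adj famous]] [N student]] [NP [Det this] [AP [Adj famous] [AP [Adj famous]]] [N sentence]]]]
The smallest constituent containing 'a famous roof built' is the S spanning 'a famous roof built a famous student this famous famous sentence'; no single node in the tree dominates exactly the given words.

No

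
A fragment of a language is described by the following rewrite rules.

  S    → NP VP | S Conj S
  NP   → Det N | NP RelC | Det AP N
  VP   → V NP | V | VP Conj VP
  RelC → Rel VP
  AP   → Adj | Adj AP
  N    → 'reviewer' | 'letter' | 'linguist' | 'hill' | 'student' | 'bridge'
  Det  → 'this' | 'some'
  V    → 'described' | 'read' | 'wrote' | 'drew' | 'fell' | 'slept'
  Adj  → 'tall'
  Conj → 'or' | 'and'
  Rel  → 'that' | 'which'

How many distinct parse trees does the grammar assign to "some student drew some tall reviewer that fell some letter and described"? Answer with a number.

2

The two bracketings:
[S [NP [Det some] [N student]] [VP [V drew] [NP [NP [Det some] [AP [Adj tall]] [N reviewer]] [RelC [Rel that] [VP [VP [V fell] [NP [Det some] [N letter]]] [Conj and] [VP [V described]]]]]]]
[S [NP [Det some] [N student]] [VP [VP [V drew] [NP [NP [Det some] [AP [Adj tall]] [N reviewer]] [RelC [Rel that] [VP [V fell] [NP [Det some] [N letter]]]]]] [Conj and] [VP [V described]]]]
The trees differ in how a recursive rule is bracketed over the same span.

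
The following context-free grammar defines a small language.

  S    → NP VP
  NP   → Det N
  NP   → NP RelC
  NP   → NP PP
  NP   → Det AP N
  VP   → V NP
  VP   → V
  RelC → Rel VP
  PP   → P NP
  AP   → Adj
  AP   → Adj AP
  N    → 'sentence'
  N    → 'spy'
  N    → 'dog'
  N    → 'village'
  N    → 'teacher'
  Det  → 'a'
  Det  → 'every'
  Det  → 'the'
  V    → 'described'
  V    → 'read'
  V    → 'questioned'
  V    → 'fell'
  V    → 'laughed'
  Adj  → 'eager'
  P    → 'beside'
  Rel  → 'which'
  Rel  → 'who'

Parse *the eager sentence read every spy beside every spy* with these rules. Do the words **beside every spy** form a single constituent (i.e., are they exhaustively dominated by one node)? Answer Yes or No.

[S [NP [Det the] [AP [Adj eager]] [N sentence]] [VP [V read] [NP [NP [Det every] [N spy]] [PP [P beside] [NP [Det every] [N spy]]]]]]
The words 'beside every spy' are exhaustively dominated by a single PP node (built by PP → P NP), so they form a constituent.

Yes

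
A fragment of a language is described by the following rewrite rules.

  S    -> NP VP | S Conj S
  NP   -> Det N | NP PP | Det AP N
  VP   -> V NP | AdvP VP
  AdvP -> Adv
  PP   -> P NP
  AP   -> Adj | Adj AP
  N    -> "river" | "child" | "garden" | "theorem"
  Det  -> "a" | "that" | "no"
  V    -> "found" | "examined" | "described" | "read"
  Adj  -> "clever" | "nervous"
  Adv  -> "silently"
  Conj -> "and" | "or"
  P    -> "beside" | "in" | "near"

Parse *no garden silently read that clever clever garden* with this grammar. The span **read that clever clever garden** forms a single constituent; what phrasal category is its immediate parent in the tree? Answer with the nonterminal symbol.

[S [NP [Det no] [N garden]] [VP [AdvP [Adv silently]] [VP [V read] [NP [Det that] [AP [Adj clever] [AP [Adj clever]]] [N garden]]]]]
The span 'read that clever clever garden' is the VP node built by VP → V NP.
Its mother is the VP built by VP → AdvP VP.

VP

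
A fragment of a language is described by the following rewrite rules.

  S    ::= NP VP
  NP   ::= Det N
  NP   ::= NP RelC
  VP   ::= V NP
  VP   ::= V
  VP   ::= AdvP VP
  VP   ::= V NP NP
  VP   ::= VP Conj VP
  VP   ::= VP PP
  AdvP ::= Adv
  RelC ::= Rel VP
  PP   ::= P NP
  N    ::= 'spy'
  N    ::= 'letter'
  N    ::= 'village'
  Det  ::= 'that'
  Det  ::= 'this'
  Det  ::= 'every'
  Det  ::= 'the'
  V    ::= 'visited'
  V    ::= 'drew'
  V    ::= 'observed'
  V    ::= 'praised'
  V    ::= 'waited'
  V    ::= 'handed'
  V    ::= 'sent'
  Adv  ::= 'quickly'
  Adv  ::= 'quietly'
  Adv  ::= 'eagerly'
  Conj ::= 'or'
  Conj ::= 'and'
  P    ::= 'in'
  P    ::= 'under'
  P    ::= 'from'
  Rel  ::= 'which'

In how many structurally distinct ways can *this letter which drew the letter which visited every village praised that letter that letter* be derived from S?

3

Two of the 3 distinct bracketings:
[S [NP [NP [Det this] [N letter]] [RelC [Rel which] [VP [V drew] [NP [NP [Det the] [N letter]] [RelC [Rel which] [VP [V visited] [NP [Det every] [N village]]]]]]]] [VP [V praised] [NP [Det that] [N letter]] [NP [Det that] [N letter]]]]
[S [NP [NP [Det this] [N letter]] [RelC [Rel which] [VP [V drew] [NP [NP [Det the] [N letter]] [RelC [Rel which] [VP [V visited]]]] [NP [Det every] [N village]]]]] [VP [V praised] [NP [Det that] [N letter]] [NP [Det that] [N letter]]]]
The difference turns on whether VP → V is used at the relevant span, versus an alternative expansion of VP.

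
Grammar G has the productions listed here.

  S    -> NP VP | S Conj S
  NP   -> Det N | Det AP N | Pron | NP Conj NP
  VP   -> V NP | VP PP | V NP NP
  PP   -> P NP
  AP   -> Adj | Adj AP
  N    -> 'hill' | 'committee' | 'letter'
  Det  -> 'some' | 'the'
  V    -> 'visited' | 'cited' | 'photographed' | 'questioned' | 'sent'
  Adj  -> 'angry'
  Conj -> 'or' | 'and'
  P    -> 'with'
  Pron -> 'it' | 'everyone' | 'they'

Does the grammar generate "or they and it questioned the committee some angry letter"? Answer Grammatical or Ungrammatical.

For S → NP VP, no prefix of the string parses as an NP. The alternative S rule S → S Conj S likewise has no satisfying split.

Ungrammatical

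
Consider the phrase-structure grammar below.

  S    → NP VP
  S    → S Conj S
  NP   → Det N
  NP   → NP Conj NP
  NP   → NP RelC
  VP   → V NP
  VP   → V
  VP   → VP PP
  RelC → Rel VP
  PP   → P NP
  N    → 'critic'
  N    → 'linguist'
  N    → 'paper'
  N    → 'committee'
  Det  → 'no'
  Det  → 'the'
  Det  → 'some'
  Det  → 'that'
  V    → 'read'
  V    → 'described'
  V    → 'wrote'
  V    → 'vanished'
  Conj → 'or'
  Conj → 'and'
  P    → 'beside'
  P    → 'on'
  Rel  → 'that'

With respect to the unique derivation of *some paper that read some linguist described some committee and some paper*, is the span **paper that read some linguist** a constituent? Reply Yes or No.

No

[S [NP [NP [Det some] [N paper]] [RelC [Rel that] [VP [V read] [NP [Det some] [N linguist]]]]] [VP [V described] [NP [NP [Det some] [N committee]] [Conj and] [NP [Det some] [N paper]]]]]
The smallest constituent containing 'paper that read some linguist' is the NP spanning 'some paper that read some linguist'; no single node in the tree dominates exactly the given words.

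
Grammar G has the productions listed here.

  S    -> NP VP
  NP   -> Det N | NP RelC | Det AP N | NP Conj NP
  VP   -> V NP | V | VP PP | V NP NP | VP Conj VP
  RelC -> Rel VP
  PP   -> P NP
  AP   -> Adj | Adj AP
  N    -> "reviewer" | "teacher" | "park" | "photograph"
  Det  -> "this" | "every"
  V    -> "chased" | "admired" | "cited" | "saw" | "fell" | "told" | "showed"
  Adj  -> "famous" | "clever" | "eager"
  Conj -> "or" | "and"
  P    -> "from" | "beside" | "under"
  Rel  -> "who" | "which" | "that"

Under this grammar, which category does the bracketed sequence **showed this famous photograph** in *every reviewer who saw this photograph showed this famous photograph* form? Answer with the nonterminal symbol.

S
  NP
    NP
      Det: every
      N: reviewer
    RelC
      Rel: who
      VP
        V: saw
        NP
          Det: this
          N: photograph
  VP
    V: showed
    NP
      Det: this
      AP
        Adj: famous
      N: photograph
The span 'showed this famous photograph' is the VP node built by VP → V NP.

VP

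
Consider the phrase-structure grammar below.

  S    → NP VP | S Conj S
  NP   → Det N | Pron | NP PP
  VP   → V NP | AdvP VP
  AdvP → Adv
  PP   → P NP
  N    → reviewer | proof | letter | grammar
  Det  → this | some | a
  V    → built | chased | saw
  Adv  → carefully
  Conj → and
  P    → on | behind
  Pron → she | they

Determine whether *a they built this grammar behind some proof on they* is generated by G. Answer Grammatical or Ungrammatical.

A Det word can never sit immediately before a Pron word in any string this grammar generates, so the substring 'a they' rules out a derivation.

Ungrammatical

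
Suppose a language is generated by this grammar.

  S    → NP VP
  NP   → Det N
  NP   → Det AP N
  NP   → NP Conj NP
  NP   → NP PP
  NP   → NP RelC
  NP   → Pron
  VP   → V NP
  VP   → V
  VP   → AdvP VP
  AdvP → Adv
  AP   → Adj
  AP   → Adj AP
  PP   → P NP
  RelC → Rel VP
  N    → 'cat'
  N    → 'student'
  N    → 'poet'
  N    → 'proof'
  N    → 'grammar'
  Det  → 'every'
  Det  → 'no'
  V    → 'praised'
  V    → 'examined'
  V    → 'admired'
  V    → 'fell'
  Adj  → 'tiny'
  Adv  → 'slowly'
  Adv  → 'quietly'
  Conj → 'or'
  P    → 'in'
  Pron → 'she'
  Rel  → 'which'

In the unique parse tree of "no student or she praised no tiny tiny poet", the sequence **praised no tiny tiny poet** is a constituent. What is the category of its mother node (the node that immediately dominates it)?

S

S
  NP
    NP
      Det: no
      N: student
    Conj: or
    NP
      Pron: she
  VP
    V: praised
    NP
      Det: no
      AP
        Adj: tiny
        AP
          Adj: tiny
      N: poet
The span 'praised no tiny tiny poet' is the VP node built by VP → V NP.
Its mother is the S built by S → NP VP.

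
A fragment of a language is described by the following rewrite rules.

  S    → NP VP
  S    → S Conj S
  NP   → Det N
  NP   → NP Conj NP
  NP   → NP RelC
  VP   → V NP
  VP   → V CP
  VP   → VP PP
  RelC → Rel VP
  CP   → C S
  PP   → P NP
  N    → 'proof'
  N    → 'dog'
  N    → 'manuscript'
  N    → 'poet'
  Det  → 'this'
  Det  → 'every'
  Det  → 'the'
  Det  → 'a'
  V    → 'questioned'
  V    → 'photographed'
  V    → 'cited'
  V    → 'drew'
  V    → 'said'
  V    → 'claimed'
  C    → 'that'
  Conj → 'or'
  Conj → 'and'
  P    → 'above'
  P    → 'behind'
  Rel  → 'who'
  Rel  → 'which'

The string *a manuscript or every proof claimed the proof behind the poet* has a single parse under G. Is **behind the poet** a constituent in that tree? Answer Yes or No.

Yes

[S [NP [NP [Det a] [N manuscript]] [Conj or] [NP [Det every] [N proof]]] [VP [VP [V claimed] [NP [Det the] [N proof]]] [PP [P behind] [NP [Det the] [N poet]]]]]
The words 'behind the poet' are exhaustively dominated by a single PP node (built by PP → P NP), so they form a constituent.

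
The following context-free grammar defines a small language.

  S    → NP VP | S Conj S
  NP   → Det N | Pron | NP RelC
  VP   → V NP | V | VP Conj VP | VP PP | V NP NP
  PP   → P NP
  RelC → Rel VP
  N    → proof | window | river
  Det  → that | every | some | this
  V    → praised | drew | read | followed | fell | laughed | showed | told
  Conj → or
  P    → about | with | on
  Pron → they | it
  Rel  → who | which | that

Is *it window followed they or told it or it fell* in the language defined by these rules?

Ungrammatical

A Pron word can never sit immediately before an N word in any string this grammar generates, so the substring 'it window' rules out a derivation.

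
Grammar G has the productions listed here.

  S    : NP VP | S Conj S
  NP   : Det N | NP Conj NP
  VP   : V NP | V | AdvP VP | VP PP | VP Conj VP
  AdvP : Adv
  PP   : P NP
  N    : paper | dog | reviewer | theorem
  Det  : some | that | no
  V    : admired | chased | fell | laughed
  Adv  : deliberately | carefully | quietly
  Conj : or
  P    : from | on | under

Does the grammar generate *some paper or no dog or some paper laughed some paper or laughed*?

Grammatical

[S [NP [NP [Det some] [N paper]] [Conj or] [NP [NP [Det no] [N dog]] [Conj or] [NP [Det some] [N paper]]]] [VP [VP [V laughed] [NP [Det some] [N paper]]] [Conj or] [VP [V laughed]]]]
The bracketing above is licensed at every node by one of the given productions, with S at the root.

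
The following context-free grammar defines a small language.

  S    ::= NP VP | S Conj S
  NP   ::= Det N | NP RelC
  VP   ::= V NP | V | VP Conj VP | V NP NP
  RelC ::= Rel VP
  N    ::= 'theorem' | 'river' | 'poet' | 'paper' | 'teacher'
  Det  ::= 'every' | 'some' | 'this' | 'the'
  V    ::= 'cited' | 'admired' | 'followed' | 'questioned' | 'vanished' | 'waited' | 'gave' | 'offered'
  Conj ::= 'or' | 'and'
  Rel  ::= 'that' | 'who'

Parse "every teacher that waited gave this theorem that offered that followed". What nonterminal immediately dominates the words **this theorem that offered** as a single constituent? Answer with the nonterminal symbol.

S
  NP
    NP
      Det: every
      N: teacher
    RelC
      Rel: that
      VP
        V: waited
  VP
    V: gave
    NP
      NP
        NP
          Det: this
          N: theorem
        RelC
          Rel: that
          VP
            V: offered
      RelC
        Rel: that
        VP
          V: followed
The span 'this theorem that offered' is the NP node built by NP → NP RelC.

NP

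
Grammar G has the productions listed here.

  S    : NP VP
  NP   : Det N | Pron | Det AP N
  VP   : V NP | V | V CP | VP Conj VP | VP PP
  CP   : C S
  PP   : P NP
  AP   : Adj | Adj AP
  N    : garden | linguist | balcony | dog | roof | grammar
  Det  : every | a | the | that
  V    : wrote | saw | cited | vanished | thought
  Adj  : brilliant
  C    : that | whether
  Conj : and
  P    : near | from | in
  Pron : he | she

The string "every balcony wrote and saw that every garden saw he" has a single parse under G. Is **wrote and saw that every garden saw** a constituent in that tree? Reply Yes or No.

No

[S [NP [Det every] [N balcony]] [VP [VP [V wrote]] [Conj and] [VP [V saw] [CP [C that] [S [NP [Det every] [N garden]] [VP [V saw] [NP [Pron he]]]]]]]]
The smallest constituent containing 'wrote and saw that every garden saw' is the VP spanning 'wrote and saw that every garden saw he'; no single node in the tree dominates exactly the given words.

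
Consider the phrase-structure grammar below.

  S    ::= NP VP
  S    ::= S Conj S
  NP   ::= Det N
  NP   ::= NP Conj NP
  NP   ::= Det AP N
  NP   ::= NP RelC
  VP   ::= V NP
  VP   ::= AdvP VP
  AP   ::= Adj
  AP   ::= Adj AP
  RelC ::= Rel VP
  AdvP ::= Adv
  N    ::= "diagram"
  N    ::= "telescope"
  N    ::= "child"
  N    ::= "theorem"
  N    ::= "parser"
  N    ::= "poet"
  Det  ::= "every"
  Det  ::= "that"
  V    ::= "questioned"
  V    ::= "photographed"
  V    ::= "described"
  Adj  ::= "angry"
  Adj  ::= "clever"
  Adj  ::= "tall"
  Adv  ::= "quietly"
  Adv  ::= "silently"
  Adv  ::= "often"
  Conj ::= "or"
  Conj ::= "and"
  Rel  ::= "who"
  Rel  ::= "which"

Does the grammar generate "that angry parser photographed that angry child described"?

For S → NP VP, the only prefix that parses as NP is 'that angry parser', but the remainder 'photographed that angry child described' is not a VP under these rules. The alternative S rule S → S Conj S likewise has no satisfying split.

Ungrammatical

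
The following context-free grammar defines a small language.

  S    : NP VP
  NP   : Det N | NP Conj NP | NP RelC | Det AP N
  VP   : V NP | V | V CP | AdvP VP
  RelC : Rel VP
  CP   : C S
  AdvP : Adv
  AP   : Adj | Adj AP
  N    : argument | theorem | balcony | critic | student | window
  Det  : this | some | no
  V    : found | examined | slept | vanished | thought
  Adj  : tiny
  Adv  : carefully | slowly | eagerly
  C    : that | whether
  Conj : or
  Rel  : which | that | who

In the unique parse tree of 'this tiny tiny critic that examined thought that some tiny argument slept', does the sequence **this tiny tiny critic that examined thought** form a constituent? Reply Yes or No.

No

[S [NP [NP [Det this] [AP [Adj tiny] [AP [Adj tiny]]] [N critic]] [RelC [Rel that] [VP [V examined]]]] [VP [V thought] [CP [C that] [S [NP [Det some] [AP [Adj tiny]] [N argument]] [VP [V slept]]]]]]
The smallest constituent containing 'this tiny tiny critic that examined thought' is the S spanning 'this tiny tiny critic that examined thought that some tiny argument slept'; no single node in the tree dominates exactly the given words.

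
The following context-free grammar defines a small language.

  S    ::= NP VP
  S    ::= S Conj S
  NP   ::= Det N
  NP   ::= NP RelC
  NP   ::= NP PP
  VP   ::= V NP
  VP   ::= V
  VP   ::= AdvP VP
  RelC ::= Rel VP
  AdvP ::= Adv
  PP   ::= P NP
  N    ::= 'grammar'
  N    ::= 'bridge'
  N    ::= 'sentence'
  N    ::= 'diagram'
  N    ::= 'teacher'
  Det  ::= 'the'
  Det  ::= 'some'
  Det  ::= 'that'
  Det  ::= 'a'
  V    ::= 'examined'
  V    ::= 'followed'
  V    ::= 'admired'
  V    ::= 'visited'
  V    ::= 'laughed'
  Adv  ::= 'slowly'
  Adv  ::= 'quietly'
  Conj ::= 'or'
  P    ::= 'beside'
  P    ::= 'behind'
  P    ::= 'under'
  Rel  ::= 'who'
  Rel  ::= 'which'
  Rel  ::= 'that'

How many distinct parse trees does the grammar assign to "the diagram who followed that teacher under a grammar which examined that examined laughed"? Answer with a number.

9

Two of the 9 distinct bracketings:
[S [NP [NP [Det the] [N diagram]] [RelC [Rel who] [VP [V followed] [NP [NP [NP [NP [Det that] [N teacher]] [PP [P under] [NP [Det a] [N grammar]]]] [RelC [Rel which] [VP [V examined]]]] [RelC [Rel that] [VP [V examined]]]]]]] [VP [V laughed]]]
[S [NP [NP [Det the] [N diagram]] [RelC [Rel who] [VP [V followed] [NP [NP [NP [Det that] [N teacher]] [PP [P under] [NP [NP [Det a] [N grammar]] [RelC [Rel which] [VP [V examined]]]]]] [RelC [Rel that] [VP [V examined]]]]]]] [VP [V laughed]]]
The trees differ in how a recursive rule is bracketed over the same span.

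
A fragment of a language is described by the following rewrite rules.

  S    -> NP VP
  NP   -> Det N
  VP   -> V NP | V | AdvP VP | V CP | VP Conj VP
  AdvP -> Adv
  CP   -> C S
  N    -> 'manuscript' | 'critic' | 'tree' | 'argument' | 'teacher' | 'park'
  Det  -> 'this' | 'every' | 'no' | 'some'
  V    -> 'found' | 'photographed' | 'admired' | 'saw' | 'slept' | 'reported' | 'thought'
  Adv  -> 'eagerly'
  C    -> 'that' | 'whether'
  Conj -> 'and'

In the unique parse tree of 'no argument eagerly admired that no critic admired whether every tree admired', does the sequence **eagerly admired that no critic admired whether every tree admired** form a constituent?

Yes

[S [NP [Det no] [N argument]] [VP [AdvP [Adv eagerly]] [VP [V admired] [CP [C that] [S [NP [Det no] [N critic]] [VP [V admired] [CP [C whether] [S [NP [Det every] [N tree]] [VP [V admired]]]]]]]]]]
The words 'eagerly admired that no critic admired whether every tree admired' are exhaustively dominated by a single VP node (built by VP → AdvP VP), so they form a constituent.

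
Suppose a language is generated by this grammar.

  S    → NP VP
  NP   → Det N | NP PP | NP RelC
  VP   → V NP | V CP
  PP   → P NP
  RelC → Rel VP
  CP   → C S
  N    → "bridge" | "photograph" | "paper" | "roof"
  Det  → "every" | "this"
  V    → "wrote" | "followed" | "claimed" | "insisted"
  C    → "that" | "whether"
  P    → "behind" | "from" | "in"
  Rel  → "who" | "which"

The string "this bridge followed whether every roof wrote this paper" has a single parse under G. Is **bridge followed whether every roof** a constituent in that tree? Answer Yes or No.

No

[S [NP [Det this] [N bridge]] [VP [V followed] [CP [C whether] [S [NP [Det every] [N roof]] [VP [V wrote] [NP [Det this] [N paper]]]]]]]
The smallest constituent containing 'bridge followed whether every roof' is the S spanning 'this bridge followed whether every roof wrote this paper'; no single node in the tree dominates exactly the given words.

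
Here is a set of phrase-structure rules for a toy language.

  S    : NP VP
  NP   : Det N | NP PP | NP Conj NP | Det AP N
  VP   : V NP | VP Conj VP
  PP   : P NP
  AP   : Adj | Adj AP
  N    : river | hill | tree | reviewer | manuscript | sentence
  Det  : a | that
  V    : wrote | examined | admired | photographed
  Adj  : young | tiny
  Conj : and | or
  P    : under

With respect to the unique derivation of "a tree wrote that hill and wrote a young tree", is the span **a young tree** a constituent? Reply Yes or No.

[S [NP [Det a] [N tree]] [VP [VP [V wrote] [NP [Det that] [N hill]]] [Conj and] [VP [V wrote] [NP [Det a] [AP [Adj young]] [N tree]]]]]
The words 'a young tree' are exhaustively dominated by a single NP node (built by NP → Det AP N), so they form a constituent.

Yes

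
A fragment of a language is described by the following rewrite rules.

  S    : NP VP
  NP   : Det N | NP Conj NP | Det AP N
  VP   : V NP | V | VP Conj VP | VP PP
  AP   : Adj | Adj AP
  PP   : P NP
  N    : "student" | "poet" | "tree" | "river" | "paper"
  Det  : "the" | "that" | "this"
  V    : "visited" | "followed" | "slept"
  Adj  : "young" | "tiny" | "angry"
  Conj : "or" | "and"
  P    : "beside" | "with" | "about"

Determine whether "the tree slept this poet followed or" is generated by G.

Ungrammatical

For S → NP VP, the only prefix that parses as NP is 'the tree', but the remainder 'slept this poet followed or' is not a VP under these rules.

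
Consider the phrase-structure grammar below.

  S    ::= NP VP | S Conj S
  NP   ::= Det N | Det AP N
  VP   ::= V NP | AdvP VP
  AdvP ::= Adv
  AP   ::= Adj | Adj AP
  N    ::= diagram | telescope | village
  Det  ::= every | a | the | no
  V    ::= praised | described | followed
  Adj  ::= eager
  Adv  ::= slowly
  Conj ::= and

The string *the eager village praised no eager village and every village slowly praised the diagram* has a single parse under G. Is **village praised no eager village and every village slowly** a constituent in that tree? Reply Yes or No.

No

[S [S [NP [Det the] [AP [Adj eager]] [N village]] [VP [V praised] [NP [Det no] [AP [Adj eager]] [N village]]]] [Conj and] [S [NP [Det every] [N village]] [VP [AdvP [Adv slowly]] [VP [V praised] [NP [Det the] [N diagram]]]]]]
The smallest constituent containing 'village praised no eager village and every village slowly' is the S spanning 'the eager village praised no eager village and every village slowly praised the diagram'; no single node in the tree dominates exactly the given words.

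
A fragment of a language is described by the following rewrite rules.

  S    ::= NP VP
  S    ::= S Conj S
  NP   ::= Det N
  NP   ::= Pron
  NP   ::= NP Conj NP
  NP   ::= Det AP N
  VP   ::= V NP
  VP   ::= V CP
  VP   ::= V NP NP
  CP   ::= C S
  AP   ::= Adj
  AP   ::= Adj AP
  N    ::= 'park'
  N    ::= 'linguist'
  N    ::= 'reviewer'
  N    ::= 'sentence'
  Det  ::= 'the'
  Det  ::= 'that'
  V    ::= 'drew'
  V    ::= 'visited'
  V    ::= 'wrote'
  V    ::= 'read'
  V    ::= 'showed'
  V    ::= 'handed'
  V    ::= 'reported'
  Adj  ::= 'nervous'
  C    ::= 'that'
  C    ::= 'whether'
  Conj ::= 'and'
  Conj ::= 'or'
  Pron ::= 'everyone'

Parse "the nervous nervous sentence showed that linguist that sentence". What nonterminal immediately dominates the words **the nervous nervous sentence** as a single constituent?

NP

[S [NP [Det the] [AP [Adj nervous] [AP [Adj nervous]]] [N sentence]] [VP [V showed] [NP [Det that] [N linguist]] [NP [Det that] [N sentence]]]]
The span 'the nervous nervous sentence' is the NP node built by NP → Det AP N.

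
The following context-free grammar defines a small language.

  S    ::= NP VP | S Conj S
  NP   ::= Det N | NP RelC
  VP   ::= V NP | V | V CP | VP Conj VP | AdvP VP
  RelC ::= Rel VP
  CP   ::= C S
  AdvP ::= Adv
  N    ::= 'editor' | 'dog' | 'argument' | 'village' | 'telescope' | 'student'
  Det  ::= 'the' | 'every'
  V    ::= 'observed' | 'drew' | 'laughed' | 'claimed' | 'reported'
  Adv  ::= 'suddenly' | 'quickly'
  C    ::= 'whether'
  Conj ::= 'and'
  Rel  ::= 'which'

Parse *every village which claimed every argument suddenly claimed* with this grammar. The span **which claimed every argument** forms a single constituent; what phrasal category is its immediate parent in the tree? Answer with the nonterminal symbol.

NP

[S [NP [NP [Det every] [N village]] [RelC [Rel which] [VP [V claimed] [NP [Det every] [N argument]]]]] [VP [AdvP [Adv suddenly]] [VP [V claimed]]]]
The span 'which claimed every argument' is the RelC node built by RelC → Rel VP.
Its mother is the NP built by NP → NP RelC.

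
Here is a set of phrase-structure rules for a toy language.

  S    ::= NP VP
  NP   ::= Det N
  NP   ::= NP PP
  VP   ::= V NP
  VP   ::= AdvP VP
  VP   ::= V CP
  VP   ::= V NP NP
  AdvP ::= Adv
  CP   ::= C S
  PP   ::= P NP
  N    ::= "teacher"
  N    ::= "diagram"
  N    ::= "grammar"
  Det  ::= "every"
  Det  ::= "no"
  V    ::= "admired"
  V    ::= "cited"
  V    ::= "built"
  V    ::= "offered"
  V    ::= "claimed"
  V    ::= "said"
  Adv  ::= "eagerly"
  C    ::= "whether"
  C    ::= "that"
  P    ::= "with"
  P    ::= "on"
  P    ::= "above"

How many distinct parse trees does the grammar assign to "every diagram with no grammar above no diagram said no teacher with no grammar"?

2

The two bracketings:
[S [NP [NP [Det every] [N diagram]] [PP [P with] [NP [NP [Det no] [N grammar]] [PP [P above] [NP [Det no] [N diagram]]]]]] [VP [V said] [NP [NP [Det no] [N teacher]] [PP [P with] [NP [Det no] [N grammar]]]]]]
[S [NP [NP [NP [Det every] [N diagram]] [PP [P with] [NP [Det no] [N grammar]]]] [PP [P above] [NP [Det no] [N diagram]]]] [VP [V said] [NP [NP [Det no] [N teacher]] [PP [P with] [NP [Det no] [N grammar]]]]]]
The trees differ in how a recursive rule is bracketed over the same span.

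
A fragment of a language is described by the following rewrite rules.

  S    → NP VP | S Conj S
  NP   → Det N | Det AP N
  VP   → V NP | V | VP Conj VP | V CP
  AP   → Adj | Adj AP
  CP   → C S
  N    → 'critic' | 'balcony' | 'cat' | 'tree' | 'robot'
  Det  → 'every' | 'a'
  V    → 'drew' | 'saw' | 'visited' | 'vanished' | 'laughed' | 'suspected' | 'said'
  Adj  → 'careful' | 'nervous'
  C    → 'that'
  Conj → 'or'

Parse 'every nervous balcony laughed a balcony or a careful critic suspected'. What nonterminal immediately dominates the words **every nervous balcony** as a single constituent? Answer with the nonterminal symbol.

[S [S [NP [Det every] [AP [Adj nervous]] [N balcony]] [VP [V laughed] [NP [Det a] [N balcony]]]] [Conj or] [S [NP [Det a] [AP [Adj careful]] [N critic]] [VP [V suspected]]]]
The span 'every nervous balcony' is the NP node built by NP → Det AP N.

NP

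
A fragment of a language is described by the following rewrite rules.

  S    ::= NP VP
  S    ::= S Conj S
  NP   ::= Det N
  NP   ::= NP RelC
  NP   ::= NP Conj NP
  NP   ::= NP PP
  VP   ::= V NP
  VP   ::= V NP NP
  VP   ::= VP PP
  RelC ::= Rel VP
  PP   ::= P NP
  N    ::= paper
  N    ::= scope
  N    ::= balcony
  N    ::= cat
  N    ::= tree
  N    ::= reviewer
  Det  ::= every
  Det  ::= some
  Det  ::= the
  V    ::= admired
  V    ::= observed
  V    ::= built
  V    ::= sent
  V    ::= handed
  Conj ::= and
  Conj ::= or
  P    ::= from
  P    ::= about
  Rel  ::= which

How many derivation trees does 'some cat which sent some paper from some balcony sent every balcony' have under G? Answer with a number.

Two of the 3 distinct bracketings:
[S [NP [NP [Det some] [N cat]] [RelC [Rel which] [VP [V sent] [NP [NP [Det some] [N paper]] [PP [P from] [NP [Det some] [N balcony]]]]]]] [VP [V sent] [NP [Det every] [N balcony]]]]
[S [NP [NP [Det some] [N cat]] [RelC [Rel which] [VP [VP [V sent] [NP [Det some] [N paper]]] [PP [P from] [NP [Det some] [N balcony]]]]]] [VP [V sent] [NP [Det every] [N balcony]]]]
The difference turns on whether NP → NP PP is used at the relevant span, versus an alternative expansion of NP.

3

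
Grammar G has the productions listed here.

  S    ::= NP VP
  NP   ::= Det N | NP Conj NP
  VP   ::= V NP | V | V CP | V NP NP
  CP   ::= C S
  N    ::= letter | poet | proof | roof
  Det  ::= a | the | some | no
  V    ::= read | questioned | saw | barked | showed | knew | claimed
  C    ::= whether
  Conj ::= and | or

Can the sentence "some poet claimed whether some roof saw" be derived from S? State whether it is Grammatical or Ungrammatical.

[S [NP [Det some] [N poet]] [VP [V claimed] [CP [C whether] [S [NP [Det some] [N roof]] [VP [V saw]]]]]]
Each bracket corresponds to one application of a listed rule, so the string is derivable from S.

Grammatical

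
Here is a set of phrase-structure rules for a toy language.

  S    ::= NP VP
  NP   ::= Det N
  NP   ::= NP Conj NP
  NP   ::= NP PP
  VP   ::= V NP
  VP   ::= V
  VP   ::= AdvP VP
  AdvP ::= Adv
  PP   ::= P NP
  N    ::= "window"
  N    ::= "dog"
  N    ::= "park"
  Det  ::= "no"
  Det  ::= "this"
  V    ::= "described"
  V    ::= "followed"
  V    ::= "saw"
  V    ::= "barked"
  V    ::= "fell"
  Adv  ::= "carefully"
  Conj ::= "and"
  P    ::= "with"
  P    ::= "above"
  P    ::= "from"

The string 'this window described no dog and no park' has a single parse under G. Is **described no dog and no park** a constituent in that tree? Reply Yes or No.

[S [NP [Det this] [N window]] [VP [V described] [NP [NP [Det no] [N dog]] [Conj and] [NP [Det no] [N park]]]]]
The words 'described no dog and no park' are exhaustively dominated by a single VP node (built by VP → V NP), so they form a constituent.

Yes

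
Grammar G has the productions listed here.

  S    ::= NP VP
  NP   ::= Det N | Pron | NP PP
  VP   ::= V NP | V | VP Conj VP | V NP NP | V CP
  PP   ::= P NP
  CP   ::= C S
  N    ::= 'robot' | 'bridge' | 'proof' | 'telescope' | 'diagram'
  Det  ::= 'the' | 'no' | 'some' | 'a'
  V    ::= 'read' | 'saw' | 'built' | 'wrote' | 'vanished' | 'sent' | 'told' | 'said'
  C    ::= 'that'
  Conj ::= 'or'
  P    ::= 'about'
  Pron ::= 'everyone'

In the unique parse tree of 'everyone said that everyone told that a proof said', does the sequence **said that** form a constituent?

[S [NP [Pron everyone]] [VP [V said] [CP [C that] [S [NP [Pron everyone]] [VP [V told] [CP [C that] [S [NP [Det a] [N proof]] [VP [V said]]]]]]]]]
The smallest constituent containing 'said that' is the VP spanning 'said that everyone told that a proof said'; no single node in the tree dominates exactly the given words.

No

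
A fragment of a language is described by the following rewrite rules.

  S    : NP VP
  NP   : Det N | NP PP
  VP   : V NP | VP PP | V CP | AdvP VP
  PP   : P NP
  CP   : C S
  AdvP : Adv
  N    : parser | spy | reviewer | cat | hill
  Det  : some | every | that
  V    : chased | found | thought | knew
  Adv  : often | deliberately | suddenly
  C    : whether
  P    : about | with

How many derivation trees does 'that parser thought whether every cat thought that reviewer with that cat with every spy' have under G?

9

Two of the 9 distinct bracketings:
[S [NP [Det that] [N parser]] [VP [VP [V thought] [CP [C whether] [S [NP [Det every] [N cat]] [VP [V thought] [NP [Det that] [N reviewer]]]]]] [PP [P with] [NP [NP [Det that] [N cat]] [PP [P with] [NP [Det every] [N spy]]]]]]]
[S [NP [Det that] [N parser]] [VP [VP [VP [V thought] [CP [C whether] [S [NP [Det every] [N cat]] [VP [V thought] [NP [Det that] [N reviewer]]]]]] [PP [P with] [NP [Det that] [N cat]]]] [PP [P with] [NP [Det every] [N spy]]]]]
The difference turns on whether NP → NP PP is used at the relevant span, versus an alternative expansion of NP.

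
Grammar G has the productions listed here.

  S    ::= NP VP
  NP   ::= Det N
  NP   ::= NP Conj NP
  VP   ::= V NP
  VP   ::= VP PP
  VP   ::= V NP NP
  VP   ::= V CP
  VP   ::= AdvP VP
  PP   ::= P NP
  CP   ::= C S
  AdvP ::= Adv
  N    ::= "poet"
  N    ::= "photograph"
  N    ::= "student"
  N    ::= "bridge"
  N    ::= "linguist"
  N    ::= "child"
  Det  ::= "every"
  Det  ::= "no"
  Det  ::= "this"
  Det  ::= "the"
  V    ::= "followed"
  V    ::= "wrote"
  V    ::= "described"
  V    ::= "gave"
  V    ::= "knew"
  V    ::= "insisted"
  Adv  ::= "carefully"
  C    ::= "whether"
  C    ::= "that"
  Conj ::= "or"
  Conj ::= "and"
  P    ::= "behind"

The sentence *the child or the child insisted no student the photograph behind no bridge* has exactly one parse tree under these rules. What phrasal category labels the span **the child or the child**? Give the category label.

NP

S
  NP
    NP
      Det: the
      N: child
    Conj: or
    NP
      Det: the
      N: child
  VP
    VP
      V: insisted
      NP
        Det: no
        N: student
      NP
        Det: the
        N: photograph
    PP
      P: behind
      NP
        Det: no
        N: bridge
The span 'the child or the child' is the NP node built by NP → NP Conj NP.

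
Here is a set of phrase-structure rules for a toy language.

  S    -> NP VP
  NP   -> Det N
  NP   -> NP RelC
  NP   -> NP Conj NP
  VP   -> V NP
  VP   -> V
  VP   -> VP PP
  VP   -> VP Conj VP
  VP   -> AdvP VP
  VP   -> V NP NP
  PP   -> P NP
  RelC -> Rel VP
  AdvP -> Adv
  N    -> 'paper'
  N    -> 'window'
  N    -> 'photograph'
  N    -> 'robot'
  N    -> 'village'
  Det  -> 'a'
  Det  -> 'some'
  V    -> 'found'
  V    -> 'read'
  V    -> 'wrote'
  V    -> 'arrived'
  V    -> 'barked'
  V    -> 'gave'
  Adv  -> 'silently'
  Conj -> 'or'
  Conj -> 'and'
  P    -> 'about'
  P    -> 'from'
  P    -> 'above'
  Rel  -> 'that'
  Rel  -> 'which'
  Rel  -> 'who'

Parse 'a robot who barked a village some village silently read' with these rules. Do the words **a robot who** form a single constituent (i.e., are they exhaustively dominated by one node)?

No

[S [NP [NP [Det a] [N robot]] [RelC [Rel who] [VP [V barked] [NP [Det a] [N village]] [NP [Det some] [N village]]]]] [VP [AdvP [Adv silently]] [VP [V read]]]]
The smallest constituent containing 'a robot who' is the NP spanning 'a robot who barked a village some village'; no single node in the tree dominates exactly the given words.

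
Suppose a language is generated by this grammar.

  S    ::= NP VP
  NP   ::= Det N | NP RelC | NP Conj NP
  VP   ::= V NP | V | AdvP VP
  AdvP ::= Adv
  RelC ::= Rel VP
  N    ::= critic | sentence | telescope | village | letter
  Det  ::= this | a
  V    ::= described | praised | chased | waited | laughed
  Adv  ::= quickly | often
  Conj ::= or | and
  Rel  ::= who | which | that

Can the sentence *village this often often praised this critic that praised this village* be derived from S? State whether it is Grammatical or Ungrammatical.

Ungrammatical

An N word can never sit immediately before a Det word in any string this grammar generates, so the substring 'village this' rules out a derivation.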